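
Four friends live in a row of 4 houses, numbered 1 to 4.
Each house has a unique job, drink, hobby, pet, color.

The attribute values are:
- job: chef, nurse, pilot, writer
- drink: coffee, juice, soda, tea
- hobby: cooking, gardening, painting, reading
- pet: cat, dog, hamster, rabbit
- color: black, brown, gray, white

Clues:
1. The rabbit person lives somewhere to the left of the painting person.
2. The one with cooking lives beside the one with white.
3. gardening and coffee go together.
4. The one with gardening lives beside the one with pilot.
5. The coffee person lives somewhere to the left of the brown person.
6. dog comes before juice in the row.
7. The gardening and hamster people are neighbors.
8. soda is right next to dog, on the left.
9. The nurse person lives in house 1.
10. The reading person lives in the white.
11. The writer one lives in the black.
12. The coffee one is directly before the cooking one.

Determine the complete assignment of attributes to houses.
Solution:

House | Job | Drink | Hobby | Pet | Color
-----------------------------------------
  1   | nurse | coffee | gardening | rabbit | gray
  2   | pilot | soda | cooking | hamster | brown
  3   | chef | tea | reading | dog | white
  4   | writer | juice | painting | cat | black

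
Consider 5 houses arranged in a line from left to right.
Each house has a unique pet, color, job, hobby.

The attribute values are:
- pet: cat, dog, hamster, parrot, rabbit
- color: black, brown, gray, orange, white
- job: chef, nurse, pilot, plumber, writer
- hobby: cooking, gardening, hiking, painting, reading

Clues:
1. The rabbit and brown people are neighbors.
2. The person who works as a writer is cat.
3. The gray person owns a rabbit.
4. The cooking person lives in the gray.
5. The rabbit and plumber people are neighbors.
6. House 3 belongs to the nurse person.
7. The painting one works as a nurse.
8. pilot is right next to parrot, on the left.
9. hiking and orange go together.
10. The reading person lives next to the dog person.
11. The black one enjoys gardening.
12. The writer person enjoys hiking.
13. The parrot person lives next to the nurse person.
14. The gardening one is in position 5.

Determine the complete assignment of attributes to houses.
Solution:

House | Pet | Color | Job | Hobby
---------------------------------
  1   | rabbit | gray | pilot | cooking
  2   | parrot | brown | plumber | reading
  3   | dog | white | nurse | painting
  4   | cat | orange | writer | hiking
  5   | hamster | black | chef | gardening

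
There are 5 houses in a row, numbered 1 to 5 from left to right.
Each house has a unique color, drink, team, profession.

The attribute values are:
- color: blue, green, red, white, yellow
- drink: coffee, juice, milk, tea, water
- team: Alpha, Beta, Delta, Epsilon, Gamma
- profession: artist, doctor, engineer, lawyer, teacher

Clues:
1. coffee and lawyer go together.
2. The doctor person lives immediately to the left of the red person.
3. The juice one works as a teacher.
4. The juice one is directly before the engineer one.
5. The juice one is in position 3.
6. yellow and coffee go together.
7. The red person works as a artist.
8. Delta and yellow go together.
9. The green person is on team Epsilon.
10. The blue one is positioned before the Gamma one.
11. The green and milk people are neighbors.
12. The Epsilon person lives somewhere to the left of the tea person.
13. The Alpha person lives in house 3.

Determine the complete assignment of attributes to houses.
Solution:

House | Color | Drink | Team | Profession
-----------------------------------------
  1   | green | water | Epsilon | doctor
  2   | red | milk | Beta | artist
  3   | blue | juice | Alpha | teacher
  4   | white | tea | Gamma | engineer
  5   | yellow | coffee | Delta | lawyer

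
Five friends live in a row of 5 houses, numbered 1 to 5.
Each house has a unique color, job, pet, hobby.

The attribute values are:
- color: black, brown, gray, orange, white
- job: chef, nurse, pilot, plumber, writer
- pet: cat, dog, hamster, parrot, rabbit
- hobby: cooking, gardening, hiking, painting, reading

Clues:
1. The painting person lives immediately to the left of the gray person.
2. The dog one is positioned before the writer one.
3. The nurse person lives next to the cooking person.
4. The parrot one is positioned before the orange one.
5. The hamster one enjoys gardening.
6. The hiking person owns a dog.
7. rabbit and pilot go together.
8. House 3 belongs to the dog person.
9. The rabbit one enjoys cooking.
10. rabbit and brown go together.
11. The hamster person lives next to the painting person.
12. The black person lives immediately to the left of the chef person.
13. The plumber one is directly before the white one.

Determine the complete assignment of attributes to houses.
Solution:

House | Color | Job | Pet | Hobby
---------------------------------
  1   | black | plumber | hamster | gardening
  2   | white | chef | parrot | painting
  3   | gray | nurse | dog | hiking
  4   | brown | pilot | rabbit | cooking
  5   | orange | writer | cat | reading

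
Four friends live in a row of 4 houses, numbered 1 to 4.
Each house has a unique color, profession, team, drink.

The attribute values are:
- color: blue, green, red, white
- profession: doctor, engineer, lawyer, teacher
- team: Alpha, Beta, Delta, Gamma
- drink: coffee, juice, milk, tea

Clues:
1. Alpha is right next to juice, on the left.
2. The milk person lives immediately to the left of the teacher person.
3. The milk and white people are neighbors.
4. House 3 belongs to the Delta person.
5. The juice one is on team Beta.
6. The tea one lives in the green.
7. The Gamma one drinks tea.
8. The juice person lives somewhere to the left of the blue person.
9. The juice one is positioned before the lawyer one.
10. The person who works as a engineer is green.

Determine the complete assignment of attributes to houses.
Solution:

House | Color | Profession | Team | Drink
-----------------------------------------
  1   | red | doctor | Alpha | milk
  2   | white | teacher | Beta | juice
  3   | blue | lawyer | Delta | coffee
  4   | green | engineer | Gamma | tea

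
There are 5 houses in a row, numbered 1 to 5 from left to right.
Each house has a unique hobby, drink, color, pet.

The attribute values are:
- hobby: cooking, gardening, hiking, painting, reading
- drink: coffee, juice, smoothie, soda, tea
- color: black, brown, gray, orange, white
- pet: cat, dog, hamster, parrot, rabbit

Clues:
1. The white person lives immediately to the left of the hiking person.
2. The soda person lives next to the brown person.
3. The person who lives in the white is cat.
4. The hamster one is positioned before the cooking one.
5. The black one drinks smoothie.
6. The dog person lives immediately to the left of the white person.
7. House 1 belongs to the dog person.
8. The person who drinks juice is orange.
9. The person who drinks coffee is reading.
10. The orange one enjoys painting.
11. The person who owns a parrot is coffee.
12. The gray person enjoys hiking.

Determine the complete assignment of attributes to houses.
Solution:

House | Hobby | Drink | Color | Pet
-----------------------------------
  1   | painting | juice | orange | dog
  2   | gardening | tea | white | cat
  3   | hiking | soda | gray | hamster
  4   | reading | coffee | brown | parrot
  5   | cooking | smoothie | black | rabbit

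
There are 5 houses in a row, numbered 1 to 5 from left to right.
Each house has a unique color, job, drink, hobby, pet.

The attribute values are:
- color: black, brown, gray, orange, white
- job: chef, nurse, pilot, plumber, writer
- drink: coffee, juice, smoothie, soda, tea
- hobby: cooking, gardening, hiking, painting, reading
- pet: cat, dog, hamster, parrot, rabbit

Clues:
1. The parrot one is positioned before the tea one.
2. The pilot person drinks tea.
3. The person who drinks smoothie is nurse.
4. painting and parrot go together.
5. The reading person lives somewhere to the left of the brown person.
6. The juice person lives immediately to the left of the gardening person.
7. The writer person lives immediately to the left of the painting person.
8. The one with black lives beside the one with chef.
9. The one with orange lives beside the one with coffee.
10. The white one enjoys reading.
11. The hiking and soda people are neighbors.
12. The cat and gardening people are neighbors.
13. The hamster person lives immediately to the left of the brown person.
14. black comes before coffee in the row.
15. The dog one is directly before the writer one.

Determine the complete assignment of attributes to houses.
Solution:

House | Color | Job | Drink | Hobby | Pet
-----------------------------------------
  1   | black | plumber | juice | hiking | cat
  2   | orange | chef | soda | gardening | dog
  3   | white | writer | coffee | reading | hamster
  4   | brown | nurse | smoothie | painting | parrot
  5   | gray | pilot | tea | cooking | rabbit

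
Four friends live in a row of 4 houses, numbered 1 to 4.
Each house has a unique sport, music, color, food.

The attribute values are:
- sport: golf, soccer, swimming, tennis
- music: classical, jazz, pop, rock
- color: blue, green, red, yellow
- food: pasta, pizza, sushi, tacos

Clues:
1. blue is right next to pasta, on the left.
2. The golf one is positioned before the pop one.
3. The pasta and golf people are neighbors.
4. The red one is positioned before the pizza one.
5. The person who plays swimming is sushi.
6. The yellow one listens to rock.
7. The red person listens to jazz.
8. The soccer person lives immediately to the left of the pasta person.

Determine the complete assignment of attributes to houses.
Solution:

House | Sport | Music | Color | Food
------------------------------------
  1   | soccer | classical | blue | tacos
  2   | tennis | jazz | red | pasta
  3   | golf | rock | yellow | pizza
  4   | swimming | pop | green | sushi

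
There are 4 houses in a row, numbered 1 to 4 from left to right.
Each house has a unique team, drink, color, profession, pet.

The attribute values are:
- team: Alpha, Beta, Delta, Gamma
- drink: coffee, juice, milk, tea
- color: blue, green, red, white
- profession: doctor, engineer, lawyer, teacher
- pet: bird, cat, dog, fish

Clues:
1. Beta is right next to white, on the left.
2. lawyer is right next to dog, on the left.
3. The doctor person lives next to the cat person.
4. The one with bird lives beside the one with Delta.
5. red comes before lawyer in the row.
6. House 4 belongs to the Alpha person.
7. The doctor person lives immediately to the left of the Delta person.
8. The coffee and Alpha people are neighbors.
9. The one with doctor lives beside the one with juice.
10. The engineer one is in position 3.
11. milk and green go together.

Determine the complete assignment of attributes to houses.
Solution:

House | Team | Drink | Color | Profession | Pet
-----------------------------------------------
  1   | Beta | tea | red | doctor | bird
  2   | Delta | juice | white | lawyer | cat
  3   | Gamma | coffee | blue | engineer | dog
  4   | Alpha | milk | green | teacher | fish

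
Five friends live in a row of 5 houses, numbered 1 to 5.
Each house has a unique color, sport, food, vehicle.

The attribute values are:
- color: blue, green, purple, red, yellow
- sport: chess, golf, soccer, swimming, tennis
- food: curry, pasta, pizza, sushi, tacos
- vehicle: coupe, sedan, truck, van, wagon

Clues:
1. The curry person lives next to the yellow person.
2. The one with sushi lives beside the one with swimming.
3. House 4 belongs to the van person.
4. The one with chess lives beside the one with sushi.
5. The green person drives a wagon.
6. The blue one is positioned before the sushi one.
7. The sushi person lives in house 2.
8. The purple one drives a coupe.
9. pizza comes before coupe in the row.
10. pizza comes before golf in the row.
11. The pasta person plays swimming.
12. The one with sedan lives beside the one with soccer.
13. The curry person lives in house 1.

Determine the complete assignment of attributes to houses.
Solution:

House | Color | Sport | Food | Vehicle
--------------------------------------
  1   | blue | chess | curry | sedan
  2   | yellow | soccer | sushi | truck
  3   | green | swimming | pasta | wagon
  4   | red | tennis | pizza | van
  5   | purple | golf | tacos | coupe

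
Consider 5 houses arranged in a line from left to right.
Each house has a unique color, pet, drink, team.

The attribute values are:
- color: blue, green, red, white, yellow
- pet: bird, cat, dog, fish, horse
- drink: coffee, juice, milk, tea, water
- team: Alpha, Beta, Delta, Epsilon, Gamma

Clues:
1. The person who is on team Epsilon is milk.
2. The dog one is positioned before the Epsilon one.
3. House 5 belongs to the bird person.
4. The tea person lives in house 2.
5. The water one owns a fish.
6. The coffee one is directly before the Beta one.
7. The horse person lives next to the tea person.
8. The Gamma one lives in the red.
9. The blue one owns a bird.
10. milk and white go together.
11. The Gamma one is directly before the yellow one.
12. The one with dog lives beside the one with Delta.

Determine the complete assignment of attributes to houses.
Solution:

House | Color | Pet | Drink | Team
----------------------------------
  1   | red | horse | coffee | Gamma
  2   | yellow | dog | tea | Beta
  3   | green | fish | water | Delta
  4   | white | cat | milk | Epsilon
  5   | blue | bird | juice | Alpha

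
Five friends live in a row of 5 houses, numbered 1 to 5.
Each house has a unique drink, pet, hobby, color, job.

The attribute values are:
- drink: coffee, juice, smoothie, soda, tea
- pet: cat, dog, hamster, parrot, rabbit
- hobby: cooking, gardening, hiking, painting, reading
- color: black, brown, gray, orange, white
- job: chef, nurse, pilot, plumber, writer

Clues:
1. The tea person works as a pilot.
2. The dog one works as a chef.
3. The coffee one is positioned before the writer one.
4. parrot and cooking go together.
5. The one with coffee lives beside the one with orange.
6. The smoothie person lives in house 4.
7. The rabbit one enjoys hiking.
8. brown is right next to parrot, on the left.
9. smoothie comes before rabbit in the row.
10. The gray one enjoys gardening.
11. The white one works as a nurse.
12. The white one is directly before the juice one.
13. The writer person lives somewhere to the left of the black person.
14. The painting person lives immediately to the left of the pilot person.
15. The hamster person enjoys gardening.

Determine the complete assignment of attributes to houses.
Solution:

House | Drink | Pet | Hobby | Color | Job
-----------------------------------------
  1   | coffee | dog | painting | brown | chef
  2   | tea | parrot | cooking | orange | pilot
  3   | soda | hamster | gardening | gray | writer
  4   | smoothie | cat | reading | white | nurse
  5   | juice | rabbit | hiking | black | plumber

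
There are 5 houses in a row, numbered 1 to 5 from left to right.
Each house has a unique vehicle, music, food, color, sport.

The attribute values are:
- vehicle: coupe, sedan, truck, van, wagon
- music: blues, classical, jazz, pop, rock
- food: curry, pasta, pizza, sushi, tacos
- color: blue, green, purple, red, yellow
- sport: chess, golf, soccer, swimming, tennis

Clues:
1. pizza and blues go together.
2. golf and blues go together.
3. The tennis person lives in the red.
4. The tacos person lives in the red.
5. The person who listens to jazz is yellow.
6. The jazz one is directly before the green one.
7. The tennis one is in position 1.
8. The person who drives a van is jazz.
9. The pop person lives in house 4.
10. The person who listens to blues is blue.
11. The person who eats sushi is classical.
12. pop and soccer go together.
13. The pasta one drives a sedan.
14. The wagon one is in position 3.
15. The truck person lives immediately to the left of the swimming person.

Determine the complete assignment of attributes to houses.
Solution:

House | Vehicle | Music | Food | Color | Sport
----------------------------------------------
  1   | truck | rock | tacos | red | tennis
  2   | van | jazz | curry | yellow | swimming
  3   | wagon | classical | sushi | green | chess
  4   | sedan | pop | pasta | purple | soccer
  5   | coupe | blues | pizza | blue | golf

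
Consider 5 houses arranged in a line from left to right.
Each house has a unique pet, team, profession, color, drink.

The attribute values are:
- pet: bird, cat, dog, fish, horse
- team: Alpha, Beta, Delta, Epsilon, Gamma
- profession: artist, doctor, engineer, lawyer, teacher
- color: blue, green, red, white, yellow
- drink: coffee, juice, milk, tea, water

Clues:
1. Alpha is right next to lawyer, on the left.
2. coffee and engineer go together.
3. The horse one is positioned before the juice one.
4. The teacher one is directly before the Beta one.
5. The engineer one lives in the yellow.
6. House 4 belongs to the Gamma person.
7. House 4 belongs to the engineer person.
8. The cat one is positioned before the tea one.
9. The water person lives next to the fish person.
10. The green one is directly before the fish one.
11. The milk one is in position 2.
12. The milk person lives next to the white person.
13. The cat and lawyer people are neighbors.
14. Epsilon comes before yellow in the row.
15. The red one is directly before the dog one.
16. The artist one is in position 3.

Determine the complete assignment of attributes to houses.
Solution:

House | Pet | Team | Profession | Color | Drink
-----------------------------------------------
  1   | cat | Alpha | teacher | green | water
  2   | fish | Beta | lawyer | red | milk
  3   | dog | Epsilon | artist | white | tea
  4   | horse | Gamma | engineer | yellow | coffee
  5   | bird | Delta | doctor | blue | juice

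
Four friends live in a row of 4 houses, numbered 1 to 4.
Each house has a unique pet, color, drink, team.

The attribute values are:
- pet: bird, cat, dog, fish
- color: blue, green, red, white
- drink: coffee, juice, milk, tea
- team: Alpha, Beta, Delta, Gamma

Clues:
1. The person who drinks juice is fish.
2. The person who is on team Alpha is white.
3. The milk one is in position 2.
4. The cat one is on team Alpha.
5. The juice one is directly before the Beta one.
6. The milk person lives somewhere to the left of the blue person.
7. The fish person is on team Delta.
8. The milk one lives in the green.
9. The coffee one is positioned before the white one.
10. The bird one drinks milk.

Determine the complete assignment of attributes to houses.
Solution:

House | Pet | Color | Drink | Team
----------------------------------
  1   | fish | red | juice | Delta
  2   | bird | green | milk | Beta
  3   | dog | blue | coffee | Gamma
  4   | cat | white | tea | Alpha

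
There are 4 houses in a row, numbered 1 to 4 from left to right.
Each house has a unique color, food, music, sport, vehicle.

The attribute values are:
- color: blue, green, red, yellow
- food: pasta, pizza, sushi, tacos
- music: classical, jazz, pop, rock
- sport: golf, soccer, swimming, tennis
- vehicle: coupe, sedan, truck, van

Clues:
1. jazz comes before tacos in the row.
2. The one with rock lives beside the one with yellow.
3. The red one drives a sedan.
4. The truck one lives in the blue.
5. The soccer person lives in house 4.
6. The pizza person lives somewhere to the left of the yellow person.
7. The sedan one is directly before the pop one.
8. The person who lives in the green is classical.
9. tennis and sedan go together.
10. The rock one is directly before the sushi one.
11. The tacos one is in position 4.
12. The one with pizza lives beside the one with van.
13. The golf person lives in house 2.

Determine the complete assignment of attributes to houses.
Solution:

House | Color | Food | Music | Sport | Vehicle
----------------------------------------------
  1   | red | pizza | rock | tennis | sedan
  2   | yellow | sushi | pop | golf | van
  3   | blue | pasta | jazz | swimming | truck
  4   | green | tacos | classical | soccer | coupe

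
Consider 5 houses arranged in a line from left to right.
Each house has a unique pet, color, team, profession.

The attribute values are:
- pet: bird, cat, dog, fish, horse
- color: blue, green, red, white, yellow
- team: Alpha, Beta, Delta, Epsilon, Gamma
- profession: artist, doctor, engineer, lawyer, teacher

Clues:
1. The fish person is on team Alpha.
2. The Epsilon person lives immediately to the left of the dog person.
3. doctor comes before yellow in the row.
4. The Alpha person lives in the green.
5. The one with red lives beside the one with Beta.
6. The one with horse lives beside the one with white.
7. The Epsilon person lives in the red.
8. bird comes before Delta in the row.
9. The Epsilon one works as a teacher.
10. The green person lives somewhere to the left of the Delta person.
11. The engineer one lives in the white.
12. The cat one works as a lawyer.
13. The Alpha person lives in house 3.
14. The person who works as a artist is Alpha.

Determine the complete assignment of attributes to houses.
Solution:

House | Pet | Color | Team | Profession
---------------------------------------
  1   | horse | red | Epsilon | teacher
  2   | dog | white | Beta | engineer
  3   | fish | green | Alpha | artist
  4   | bird | blue | Gamma | doctor
  5   | cat | yellow | Delta | lawyer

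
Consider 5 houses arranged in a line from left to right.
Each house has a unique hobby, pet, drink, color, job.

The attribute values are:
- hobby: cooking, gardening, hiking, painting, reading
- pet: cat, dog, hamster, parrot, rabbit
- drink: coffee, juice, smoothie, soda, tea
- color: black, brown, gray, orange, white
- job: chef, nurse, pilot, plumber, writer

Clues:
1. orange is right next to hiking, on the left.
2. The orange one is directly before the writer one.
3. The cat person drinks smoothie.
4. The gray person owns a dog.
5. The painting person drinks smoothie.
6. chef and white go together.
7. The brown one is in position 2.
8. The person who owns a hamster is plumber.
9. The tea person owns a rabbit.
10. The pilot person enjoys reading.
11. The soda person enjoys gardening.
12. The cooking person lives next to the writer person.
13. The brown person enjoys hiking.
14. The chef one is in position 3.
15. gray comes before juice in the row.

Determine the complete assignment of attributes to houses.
Solution:

House | Hobby | Pet | Drink | Color | Job
-----------------------------------------
  1   | cooking | hamster | coffee | orange | plumber
  2   | hiking | rabbit | tea | brown | writer
  3   | painting | cat | smoothie | white | chef
  4   | gardening | dog | soda | gray | nurse
  5   | reading | parrot | juice | black | pilot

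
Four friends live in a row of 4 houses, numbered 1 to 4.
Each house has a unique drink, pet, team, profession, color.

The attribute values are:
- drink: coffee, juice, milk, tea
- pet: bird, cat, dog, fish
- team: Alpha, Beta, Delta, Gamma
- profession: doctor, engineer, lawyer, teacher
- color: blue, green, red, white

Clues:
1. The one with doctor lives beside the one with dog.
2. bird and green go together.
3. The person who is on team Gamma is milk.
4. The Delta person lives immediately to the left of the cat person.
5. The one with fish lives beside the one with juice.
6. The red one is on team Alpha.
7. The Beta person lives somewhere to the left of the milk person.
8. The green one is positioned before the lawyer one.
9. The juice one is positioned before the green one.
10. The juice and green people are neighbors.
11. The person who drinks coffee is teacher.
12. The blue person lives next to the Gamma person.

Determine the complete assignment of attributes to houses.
Solution:

House | Drink | Pet | Team | Profession | Color
-----------------------------------------------
  1   | coffee | fish | Delta | teacher | white
  2   | juice | cat | Beta | engineer | blue
  3   | milk | bird | Gamma | doctor | green
  4   | tea | dog | Alpha | lawyer | red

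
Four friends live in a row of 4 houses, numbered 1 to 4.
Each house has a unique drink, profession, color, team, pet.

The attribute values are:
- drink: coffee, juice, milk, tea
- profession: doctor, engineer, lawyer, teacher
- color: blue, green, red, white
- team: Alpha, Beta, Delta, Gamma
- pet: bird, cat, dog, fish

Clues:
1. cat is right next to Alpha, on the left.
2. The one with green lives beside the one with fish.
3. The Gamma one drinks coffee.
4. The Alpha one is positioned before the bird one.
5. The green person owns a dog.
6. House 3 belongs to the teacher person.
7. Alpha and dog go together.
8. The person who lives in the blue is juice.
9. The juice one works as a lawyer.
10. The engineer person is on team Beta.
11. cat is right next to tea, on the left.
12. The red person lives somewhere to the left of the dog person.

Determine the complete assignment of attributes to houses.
Solution:

House | Drink | Profession | Color | Team | Pet
-----------------------------------------------
  1   | milk | engineer | red | Beta | cat
  2   | tea | doctor | green | Alpha | dog
  3   | coffee | teacher | white | Gamma | fish
  4   | juice | lawyer | blue | Delta | bird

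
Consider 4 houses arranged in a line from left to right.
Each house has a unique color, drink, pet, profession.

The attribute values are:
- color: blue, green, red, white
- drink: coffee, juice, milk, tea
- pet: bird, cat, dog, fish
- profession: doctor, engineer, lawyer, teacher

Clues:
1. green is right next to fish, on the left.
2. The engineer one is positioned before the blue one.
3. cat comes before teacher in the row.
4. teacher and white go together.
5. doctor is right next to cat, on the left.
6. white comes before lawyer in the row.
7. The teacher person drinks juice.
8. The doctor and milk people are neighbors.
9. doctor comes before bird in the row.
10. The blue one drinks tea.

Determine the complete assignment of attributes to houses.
Solution:

House | Color | Drink | Pet | Profession
----------------------------------------
  1   | red | coffee | dog | doctor
  2   | green | milk | cat | engineer
  3   | white | juice | fish | teacher
  4   | blue | tea | bird | lawyer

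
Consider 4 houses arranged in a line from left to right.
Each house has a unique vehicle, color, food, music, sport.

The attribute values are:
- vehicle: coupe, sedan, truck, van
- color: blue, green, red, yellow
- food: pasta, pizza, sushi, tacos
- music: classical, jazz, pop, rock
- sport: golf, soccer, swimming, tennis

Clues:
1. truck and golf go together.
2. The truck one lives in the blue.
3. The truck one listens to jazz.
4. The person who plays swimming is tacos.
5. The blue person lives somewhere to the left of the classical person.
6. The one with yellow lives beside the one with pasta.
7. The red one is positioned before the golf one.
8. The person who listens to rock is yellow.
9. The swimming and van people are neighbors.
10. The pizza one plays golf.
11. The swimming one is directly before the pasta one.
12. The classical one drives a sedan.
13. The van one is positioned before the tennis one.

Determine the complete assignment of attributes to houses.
Solution:

House | Vehicle | Color | Food | Music | Sport
----------------------------------------------
  1   | coupe | yellow | tacos | rock | swimming
  2   | van | red | pasta | pop | soccer
  3   | truck | blue | pizza | jazz | golf
  4   | sedan | green | sushi | classical | tennis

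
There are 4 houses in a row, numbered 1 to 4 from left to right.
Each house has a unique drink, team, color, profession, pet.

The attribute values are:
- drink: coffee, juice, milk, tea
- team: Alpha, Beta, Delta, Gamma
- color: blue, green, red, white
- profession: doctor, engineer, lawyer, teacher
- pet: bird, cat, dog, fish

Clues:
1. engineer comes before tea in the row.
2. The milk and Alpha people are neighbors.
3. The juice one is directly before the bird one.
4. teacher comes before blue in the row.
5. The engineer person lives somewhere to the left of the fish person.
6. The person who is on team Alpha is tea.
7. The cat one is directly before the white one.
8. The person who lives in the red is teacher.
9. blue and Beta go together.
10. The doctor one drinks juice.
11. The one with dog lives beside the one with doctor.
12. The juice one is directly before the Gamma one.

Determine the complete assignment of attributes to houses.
Solution:

House | Drink | Team | Color | Profession | Pet
-----------------------------------------------
  1   | coffee | Delta | red | teacher | dog
  2   | juice | Beta | blue | doctor | cat
  3   | milk | Gamma | white | engineer | bird
  4   | tea | Alpha | green | lawyer | fish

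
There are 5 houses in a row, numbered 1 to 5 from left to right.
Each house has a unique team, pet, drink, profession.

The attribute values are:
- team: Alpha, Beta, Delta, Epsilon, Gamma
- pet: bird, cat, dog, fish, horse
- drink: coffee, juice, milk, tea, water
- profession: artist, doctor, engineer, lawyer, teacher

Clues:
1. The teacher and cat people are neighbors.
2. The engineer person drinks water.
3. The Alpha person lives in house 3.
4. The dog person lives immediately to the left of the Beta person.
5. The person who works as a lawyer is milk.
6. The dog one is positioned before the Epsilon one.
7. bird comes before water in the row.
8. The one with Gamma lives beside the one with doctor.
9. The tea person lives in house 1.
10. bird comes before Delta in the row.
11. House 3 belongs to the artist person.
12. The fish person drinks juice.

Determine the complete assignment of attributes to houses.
Solution:

House | Team | Pet | Drink | Profession
---------------------------------------
  1   | Gamma | dog | tea | teacher
  2   | Beta | cat | coffee | doctor
  3   | Alpha | fish | juice | artist
  4   | Epsilon | bird | milk | lawyer
  5   | Delta | horse | water | engineer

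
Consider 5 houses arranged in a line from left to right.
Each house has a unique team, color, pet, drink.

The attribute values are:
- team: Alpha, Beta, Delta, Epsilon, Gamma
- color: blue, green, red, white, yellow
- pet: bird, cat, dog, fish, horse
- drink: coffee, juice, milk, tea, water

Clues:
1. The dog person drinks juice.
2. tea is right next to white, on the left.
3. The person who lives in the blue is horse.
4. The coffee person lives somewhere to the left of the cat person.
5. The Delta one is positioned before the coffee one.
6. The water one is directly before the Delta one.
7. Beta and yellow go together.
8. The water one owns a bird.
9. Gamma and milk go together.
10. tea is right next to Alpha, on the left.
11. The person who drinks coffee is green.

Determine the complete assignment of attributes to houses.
Solution:

House | Team | Color | Pet | Drink
----------------------------------
  1   | Beta | yellow | bird | water
  2   | Delta | blue | horse | tea
  3   | Alpha | white | dog | juice
  4   | Epsilon | green | fish | coffee
  5   | Gamma | red | cat | milk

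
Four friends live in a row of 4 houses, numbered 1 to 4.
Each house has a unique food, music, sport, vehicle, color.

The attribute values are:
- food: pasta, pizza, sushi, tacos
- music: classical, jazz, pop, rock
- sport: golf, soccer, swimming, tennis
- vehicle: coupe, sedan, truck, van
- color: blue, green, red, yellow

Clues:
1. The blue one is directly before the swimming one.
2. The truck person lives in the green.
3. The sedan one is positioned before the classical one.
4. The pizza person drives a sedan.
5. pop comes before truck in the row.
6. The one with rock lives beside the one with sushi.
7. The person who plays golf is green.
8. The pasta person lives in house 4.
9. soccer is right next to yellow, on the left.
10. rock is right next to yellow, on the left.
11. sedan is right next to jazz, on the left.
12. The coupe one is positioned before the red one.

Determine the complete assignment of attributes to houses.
Solution:

House | Food | Music | Sport | Vehicle | Color
----------------------------------------------
  1   | pizza | rock | soccer | sedan | blue
  2   | sushi | jazz | swimming | coupe | yellow
  3   | tacos | pop | tennis | van | red
  4   | pasta | classical | golf | truck | green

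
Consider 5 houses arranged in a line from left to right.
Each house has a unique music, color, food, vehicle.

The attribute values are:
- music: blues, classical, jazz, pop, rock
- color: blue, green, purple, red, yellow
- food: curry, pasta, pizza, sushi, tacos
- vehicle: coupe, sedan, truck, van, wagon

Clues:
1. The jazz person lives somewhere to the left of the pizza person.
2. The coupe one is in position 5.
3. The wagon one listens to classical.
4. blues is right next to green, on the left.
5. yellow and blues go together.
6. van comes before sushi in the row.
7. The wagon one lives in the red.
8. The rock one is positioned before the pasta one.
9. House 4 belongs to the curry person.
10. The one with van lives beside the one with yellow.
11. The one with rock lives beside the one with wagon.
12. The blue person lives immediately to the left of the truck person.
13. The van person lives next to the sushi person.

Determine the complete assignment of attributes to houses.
Solution:

House | Music | Color | Food | Vehicle
--------------------------------------
  1   | jazz | blue | tacos | van
  2   | blues | yellow | sushi | truck
  3   | rock | green | pizza | sedan
  4   | classical | red | curry | wagon
  5   | pop | purple | pasta | coupe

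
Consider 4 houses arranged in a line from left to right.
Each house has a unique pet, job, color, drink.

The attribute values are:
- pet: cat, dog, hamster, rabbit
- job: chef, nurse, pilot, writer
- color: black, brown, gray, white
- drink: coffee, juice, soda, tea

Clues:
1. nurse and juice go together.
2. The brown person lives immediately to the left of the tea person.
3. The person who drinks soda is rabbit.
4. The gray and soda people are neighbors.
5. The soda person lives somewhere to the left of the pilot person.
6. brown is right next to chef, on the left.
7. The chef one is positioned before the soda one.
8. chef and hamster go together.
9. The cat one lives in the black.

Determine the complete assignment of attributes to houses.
Solution:

House | Pet | Job | Color | Drink
---------------------------------
  1   | dog | nurse | brown | juice
  2   | hamster | chef | gray | tea
  3   | rabbit | writer | white | soda
  4   | cat | pilot | black | coffee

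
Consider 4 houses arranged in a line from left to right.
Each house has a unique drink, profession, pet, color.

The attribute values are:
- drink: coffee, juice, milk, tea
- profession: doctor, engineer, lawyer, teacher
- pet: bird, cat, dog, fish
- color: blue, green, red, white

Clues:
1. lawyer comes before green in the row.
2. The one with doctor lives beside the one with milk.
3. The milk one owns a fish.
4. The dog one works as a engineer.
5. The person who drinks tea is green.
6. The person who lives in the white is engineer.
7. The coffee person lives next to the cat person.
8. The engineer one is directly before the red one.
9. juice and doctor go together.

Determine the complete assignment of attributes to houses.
Solution:

House | Drink | Profession | Pet | Color
----------------------------------------
  1   | coffee | engineer | dog | white
  2   | juice | doctor | cat | red
  3   | milk | lawyer | fish | blue
  4   | tea | teacher | bird | green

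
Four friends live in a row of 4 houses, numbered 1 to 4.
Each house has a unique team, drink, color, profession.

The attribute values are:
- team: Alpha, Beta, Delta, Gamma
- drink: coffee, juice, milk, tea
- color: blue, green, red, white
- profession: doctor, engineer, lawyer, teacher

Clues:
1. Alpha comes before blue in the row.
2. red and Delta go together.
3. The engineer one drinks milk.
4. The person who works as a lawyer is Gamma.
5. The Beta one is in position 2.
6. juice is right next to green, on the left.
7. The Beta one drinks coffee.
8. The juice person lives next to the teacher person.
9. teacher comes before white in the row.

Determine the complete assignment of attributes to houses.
Solution:

House | Team | Drink | Color | Profession
-----------------------------------------
  1   | Delta | juice | red | doctor
  2   | Beta | coffee | green | teacher
  3   | Alpha | milk | white | engineer
  4   | Gamma | tea | blue | lawyer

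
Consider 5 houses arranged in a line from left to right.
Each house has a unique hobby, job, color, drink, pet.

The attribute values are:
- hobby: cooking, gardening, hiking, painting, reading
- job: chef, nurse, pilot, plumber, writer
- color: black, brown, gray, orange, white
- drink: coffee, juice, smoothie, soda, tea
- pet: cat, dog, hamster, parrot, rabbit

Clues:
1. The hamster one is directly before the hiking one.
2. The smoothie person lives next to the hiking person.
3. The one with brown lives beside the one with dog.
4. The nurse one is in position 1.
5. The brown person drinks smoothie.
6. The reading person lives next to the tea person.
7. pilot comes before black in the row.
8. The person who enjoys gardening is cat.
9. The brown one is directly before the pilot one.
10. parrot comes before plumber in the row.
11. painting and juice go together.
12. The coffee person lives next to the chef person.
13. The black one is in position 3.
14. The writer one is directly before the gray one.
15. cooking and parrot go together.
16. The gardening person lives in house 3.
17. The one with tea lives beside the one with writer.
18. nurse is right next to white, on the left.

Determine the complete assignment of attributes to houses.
Solution:

House | Hobby | Job | Color | Drink | Pet
-----------------------------------------
  1   | reading | nurse | brown | smoothie | hamster
  2   | hiking | pilot | white | tea | dog
  3   | gardening | writer | black | coffee | cat
  4   | cooking | chef | gray | soda | parrot
  5   | painting | plumber | orange | juice | rabbit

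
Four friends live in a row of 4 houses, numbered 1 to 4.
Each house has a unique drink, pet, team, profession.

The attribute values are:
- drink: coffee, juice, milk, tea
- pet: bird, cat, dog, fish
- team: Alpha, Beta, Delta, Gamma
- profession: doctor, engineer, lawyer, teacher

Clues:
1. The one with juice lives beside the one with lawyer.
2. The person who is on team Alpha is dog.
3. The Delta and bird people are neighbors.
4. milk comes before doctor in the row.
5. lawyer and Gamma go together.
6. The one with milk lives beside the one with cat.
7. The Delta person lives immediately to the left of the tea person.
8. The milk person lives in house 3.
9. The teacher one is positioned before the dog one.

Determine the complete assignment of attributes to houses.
Solution:

House | Drink | Pet | Team | Profession
---------------------------------------
  1   | juice | fish | Delta | teacher
  2   | tea | bird | Gamma | lawyer
  3   | milk | dog | Alpha | engineer
  4   | coffee | cat | Beta | doctor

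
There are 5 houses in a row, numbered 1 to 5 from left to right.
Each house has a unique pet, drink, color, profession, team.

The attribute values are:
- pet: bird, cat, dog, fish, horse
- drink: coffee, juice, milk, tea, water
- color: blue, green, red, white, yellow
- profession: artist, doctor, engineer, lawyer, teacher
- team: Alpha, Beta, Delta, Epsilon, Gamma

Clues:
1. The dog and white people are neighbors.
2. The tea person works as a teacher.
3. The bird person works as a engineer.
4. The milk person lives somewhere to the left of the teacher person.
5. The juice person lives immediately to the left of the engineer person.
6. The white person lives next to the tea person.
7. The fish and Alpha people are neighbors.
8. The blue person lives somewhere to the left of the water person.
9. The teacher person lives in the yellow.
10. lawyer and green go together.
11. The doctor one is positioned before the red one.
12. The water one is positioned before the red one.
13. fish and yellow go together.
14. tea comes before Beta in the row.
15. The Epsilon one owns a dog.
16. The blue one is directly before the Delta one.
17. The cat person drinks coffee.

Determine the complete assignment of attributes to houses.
Solution:

House | Pet | Drink | Color | Profession | Team
-----------------------------------------------
  1   | dog | juice | blue | doctor | Epsilon
  2   | bird | milk | white | engineer | Delta
  3   | fish | tea | yellow | teacher | Gamma
  4   | horse | water | green | lawyer | Alpha
  5   | cat | coffee | red | artist | Beta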